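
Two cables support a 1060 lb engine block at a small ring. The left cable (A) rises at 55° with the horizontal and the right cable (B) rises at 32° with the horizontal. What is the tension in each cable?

ΣF_x = 0: −T_A·cos55° + T_B·cos32° = 0 → T_B = 0.676349·T_A.
ΣF_y = 0: T_A·sin55° + T_B·sin32° = 1060.
Substitute: T_A·(0.819152 + 0.676349·0.529919) = 1060 → T_A = 900.165 ≈ 900.2 lb.
Then T_B = 0.676349 × 900.165 = 608.8 lb.

T_A = 900.2 lb, T_B = 608.8 lb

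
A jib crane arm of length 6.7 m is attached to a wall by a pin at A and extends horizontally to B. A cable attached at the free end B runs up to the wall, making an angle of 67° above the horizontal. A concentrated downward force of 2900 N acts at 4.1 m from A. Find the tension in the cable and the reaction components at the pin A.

ΣM about A: T·sin67°·6.7 − 2900·4.1 = 0 → T = 11890/(6.7·0.920505) = 1927.88 ≈ 1928 N.
ΣF_x = 0: A_x − T·cos67° = 0 → A_x = 1927.88 × 0.390731 = 753.3 N.
ΣF_y = 0: A_y + T·sin67° − 2900 = 0 → A_y = 2900 − 1927.88 × 0.920505 = 1125 N.

T = 1928 N, A_x = 753.3 N, A_y = 1125 N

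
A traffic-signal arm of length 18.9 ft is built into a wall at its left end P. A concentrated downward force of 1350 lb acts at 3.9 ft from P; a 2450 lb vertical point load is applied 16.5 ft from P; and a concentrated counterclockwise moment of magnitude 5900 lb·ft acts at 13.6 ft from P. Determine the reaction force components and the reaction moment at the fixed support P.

ΣF_x = 0: P_x = 0.
ΣF_y = 0: P_y − 1350 − 2450 = 0 → P_y = 3800 lb.
ΣM about P: M_P − 1350·3.9 − 2450·16.5 + 5900 = 0 → M_P = 39790 lb·ft.

P_x = 0, P_y = 3800 lb, M_P = 39790 lb·ft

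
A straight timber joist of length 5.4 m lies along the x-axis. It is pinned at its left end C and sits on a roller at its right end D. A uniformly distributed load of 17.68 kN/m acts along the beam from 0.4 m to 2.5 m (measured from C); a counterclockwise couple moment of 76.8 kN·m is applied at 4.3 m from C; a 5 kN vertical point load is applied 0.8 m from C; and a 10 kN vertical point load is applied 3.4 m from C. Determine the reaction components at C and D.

Resultant of the distributed load: 17.68 × 2.1 = 37.128 kN at 1.45 m from C.
ΣM about C: D_y·5.4 − (17.68·2.1)·1.45 + 76.8 − 5·0.8 − 10·3.4 = 0 → D_y = 15.0356/5.4 = 2.78437 ≈ 2.784 kN.
ΣF_y = 0: C_y + 2.78437 − 17.68·2.1 − 5 − 10 = 0 → C_y = 49.34 kN.
ΣF_x = 0: no horizontal applied forces, so C_x = 0.

C_x = 0, C_y = 49.34 kN, D_y = 2.784 kN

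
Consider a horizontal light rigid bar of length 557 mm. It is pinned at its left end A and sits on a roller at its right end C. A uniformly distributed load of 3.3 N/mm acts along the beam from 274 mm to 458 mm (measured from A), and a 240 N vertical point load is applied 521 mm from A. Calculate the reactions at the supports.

Resultant of the distributed load: 3.3 × 184 = 607.2 N at 366 mm from A.
Taking moments about A: C_y·557 − (3.3·184)·366 − 240·521 = 0 → C_y = 347275.2/557 = 623.474 ≈ 623.5 N.
ΣF_y = 0: A_y + 623.474 − 3.3·184 − 240 = 0 → A_y = 223.7 N.
ΣF_x = 0: no horizontal applied forces, so A_x = 0.

A_x = 0, A_y = 223.7 N, C_y = 623.5 N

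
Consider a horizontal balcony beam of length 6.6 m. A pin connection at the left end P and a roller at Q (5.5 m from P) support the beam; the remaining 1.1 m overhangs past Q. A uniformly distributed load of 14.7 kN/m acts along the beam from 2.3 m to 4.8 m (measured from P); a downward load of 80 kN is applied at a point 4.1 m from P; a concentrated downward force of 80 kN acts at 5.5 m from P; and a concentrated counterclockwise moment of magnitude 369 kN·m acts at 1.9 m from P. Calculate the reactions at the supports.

P_x = 0, P_y = 100.5 kN, Q_y = 96.27 kN

Resultant of the distributed load: 14.7 × 2.5 = 36.75 kN at 3.55 m from P.
Moments about P: Q_y·5.5 − (14.7·2.5)·3.55 − 80·4.1 − 80·5.5 + 369 = 0 → Q_y = 529.4625/5.5 = 96.2659 ≈ 96.27 kN.
ΣF_y = 0: P_y + 96.2659 − 14.7·2.5 − 80 − 80 = 0 → P_y = 100.5 kN.
ΣF_x = 0: no horizontal applied forces, so P_x = 0.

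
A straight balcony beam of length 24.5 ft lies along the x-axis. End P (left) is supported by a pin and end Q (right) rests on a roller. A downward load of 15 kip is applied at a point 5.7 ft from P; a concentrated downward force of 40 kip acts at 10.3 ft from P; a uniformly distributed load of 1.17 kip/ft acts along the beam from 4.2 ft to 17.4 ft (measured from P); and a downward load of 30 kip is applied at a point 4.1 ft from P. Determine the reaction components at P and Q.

Resultant of the distributed load: 1.17 × 13.2 = 15.444 kip at 10.8 ft from P.
Moments about P: Q_y·24.5 − 15·5.7 − 40·10.3 − (1.17·13.2)·10.8 − 30·4.1 = 0 → Q_y = 787.2952/24.5 = 32.1345 ≈ 32.13 kip.
ΣF_y = 0: P_y + 32.1345 − 15 − 40 − 1.17·13.2 − 30 = 0 → P_y = 68.31 kip.
ΣF_x = 0: no horizontal applied forces, so P_x = 0.

P_x = 0, P_y = 68.31 kip, Q_y = 32.13 kip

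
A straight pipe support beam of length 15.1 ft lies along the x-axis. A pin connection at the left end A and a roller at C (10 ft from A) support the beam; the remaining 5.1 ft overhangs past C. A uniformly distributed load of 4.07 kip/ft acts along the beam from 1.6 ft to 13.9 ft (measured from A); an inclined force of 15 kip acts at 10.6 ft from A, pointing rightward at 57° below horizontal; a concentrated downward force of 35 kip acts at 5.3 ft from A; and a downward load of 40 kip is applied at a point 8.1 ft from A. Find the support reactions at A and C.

A_x = -8.170 kip, A_y = 34.56 kip, C_y = 103.1 kip

Resultant of the distributed load: 4.07 × 12.3 = 50.061 kip at 7.75 ft from A.
Moments about A: C_y·10 − (4.07·12.3)·7.75 − 15·sin57°·10.6 − 35·5.3 − 40·8.1 = 0 → C_y = 1030.82/10 = 103.082 ≈ 103.1 kip.
ΣF_y = 0: A_y + 103.082 − 4.07·12.3 − 15·sin57° − 35 − 40 = 0 → A_y = 34.56 kip.
ΣF_x = 0: A_x + 15·cos57° = 0 → A_x = -8.170 kip.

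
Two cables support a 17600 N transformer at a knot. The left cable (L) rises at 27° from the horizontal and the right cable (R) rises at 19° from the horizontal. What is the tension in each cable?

T_L = 23130 N, T_R = 21800 N

ΣF_x = 0: −T_L·cos27° + T_R·cos19° = 0 → T_R = 0.942347·T_L.
ΣF_y = 0: T_L·sin27° + T_R·sin19° = 17600.
Substitute: T_L·(0.45399 + 0.942347·0.325568) = 17600 → T_L = 23133.9 ≈ 23130 N.
Then T_R = 0.942347 × 23133.9 = 21800 N.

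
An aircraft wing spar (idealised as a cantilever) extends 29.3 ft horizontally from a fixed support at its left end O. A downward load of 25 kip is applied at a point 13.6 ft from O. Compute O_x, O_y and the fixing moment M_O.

ΣF_x = 0: O_x = 0.
ΣF_y = 0: O_y − 25 = 0 → O_y = 25.00 kip.
ΣM about O: M_O − 25·13.6 = 0 → M_O = 340.0 kip·ft.

O_x = 0, O_y = 25.00 kip, M_O = 340.0 kip·ft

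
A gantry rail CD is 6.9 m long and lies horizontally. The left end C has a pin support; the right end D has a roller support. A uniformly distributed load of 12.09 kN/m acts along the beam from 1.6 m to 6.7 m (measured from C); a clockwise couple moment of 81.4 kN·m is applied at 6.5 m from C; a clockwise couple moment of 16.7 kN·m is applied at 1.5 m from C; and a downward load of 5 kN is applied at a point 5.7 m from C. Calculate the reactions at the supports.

Resultant of the distributed load: 12.09 × 5.1 = 61.659 kN at 4.15 m from C.
Moments about C: D_y·6.9 − (12.09·5.1)·4.15 − 81.4 − 16.7 − 5·5.7 = 0 → D_y = 382.48485/6.9 = 55.4326 ≈ 55.43 kN.
ΣF_y = 0: C_y + 55.4326 − 12.09·5.1 − 5 = 0 → C_y = 11.23 kN.
ΣF_x = 0: no horizontal applied forces, so C_x = 0.

C_x = 0, C_y = 11.23 kN, D_y = 55.43 kN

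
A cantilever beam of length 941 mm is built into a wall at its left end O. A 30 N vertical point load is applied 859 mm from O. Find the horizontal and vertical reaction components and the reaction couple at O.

ΣF_x = 0: O_x = 0.
ΣF_y = 0: O_y − 30 = 0 → O_y = 30.00 N.
ΣM about O: M_O − 30·859 = 0 → M_O = 25770 N·mm.

O_x = 0, O_y = 30.00 N, M_O = 25770 N·mm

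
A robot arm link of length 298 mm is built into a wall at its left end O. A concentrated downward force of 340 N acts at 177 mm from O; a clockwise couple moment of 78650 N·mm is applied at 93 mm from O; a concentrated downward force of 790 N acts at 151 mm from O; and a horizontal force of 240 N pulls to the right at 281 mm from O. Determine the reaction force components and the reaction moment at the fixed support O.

O_x = -240.0 N, O_y = 1130 N, M_O = 258100 N·mm

ΣF_x = 0: O_x + 240 = 0 → O_x = -240.0 N.
ΣF_y = 0: O_y − 340 − 790 = 0 → O_y = 1130 N.
ΣM about O: M_O − 340·177 − 78650 − 790·151 = 0 → M_O = 258100 N·mm.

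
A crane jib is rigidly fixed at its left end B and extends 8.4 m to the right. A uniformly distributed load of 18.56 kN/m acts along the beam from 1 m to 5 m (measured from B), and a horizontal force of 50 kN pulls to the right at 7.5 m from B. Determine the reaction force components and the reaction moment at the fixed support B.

Resultant of the distributed load: 18.56 × 4 = 74.24 kN at 3 m from B.
ΣF_x = 0: B_x + 50 = 0 → B_x = -50.00 kN.
ΣF_y = 0: B_y − 18.56·4 = 0 → B_y = 74.24 kN.
ΣM about B: M_B − (18.56·4)·3 = 0 → M_B = 222.7 kN·m.

B_x = -50.00 kN, B_y = 74.24 kN, M_B = 222.7 kN·m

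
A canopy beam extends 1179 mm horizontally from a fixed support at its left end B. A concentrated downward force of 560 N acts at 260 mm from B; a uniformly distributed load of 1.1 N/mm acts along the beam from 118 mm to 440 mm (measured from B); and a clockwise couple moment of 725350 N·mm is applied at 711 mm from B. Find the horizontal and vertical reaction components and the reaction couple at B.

B_x = 0, B_y = 914.2 N, M_B = 969800 N·mm

Resultant of the distributed load: 1.1 × 322 = 354.2 N at 279 mm from B.
ΣF_x = 0: B_x = 0.
ΣF_y = 0: B_y − 560 − 1.1·322 = 0 → B_y = 914.2 N.
ΣM about B: M_B − 560·260 − (1.1·322)·279 − 725350 = 0 → M_B = 969800 N·mm.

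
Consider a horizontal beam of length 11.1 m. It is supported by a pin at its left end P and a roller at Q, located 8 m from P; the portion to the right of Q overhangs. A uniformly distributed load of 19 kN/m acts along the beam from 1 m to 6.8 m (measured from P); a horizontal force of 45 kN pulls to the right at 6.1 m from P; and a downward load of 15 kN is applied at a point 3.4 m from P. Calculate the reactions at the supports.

Resultant of the distributed load: 19 × 5.8 = 110.2 kN at 3.9 m from P.
ΣM about P: Q_y·8 − (19·5.8)·3.9 − 15·3.4 = 0 → Q_y = 480.78/8 = 60.0975 ≈ 60.10 kN.
ΣF_y = 0: P_y + 60.0975 − 19·5.8 − 15 = 0 → P_y = 65.10 kN.
ΣF_x = 0: P_x + 45 = 0 → P_x = -45.00 kN.

P_x = -45.00 kN, P_y = 65.10 kN, Q_y = 60.10 kN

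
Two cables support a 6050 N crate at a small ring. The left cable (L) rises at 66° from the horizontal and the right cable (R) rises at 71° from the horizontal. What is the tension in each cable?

ΣF_x = 0: −T_L·cos66° + T_R·cos71° = 0 → T_R = 1.24931·T_L.
ΣF_y = 0: T_L·sin66° + T_R·sin71° = 6050.
Substitute: T_L·(0.913545 + 1.24931·0.945519) = 6050 → T_L = 2888.12 ≈ 2888 N.
Then T_R = 1.24931 × 2888.12 = 3608 N.

T_L = 2888 N, T_R = 3608 N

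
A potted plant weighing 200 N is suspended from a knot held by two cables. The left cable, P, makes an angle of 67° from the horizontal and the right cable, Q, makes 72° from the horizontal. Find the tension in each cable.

ΣF_x = 0: −T_P·cos67° + T_Q·cos72° = 0 → T_Q = 1.26443·T_P.
ΣF_y = 0: T_P·sin67° + T_Q·sin72° = 200.
Substitute: T_P·(0.920505 + 1.26443·0.951057) = 200 → T_P = 94.2041 ≈ 94.20 N.
Then T_Q = 1.26443 × 94.2041 = 119.1 N.

T_P = 94.20 N, T_Q = 119.1 N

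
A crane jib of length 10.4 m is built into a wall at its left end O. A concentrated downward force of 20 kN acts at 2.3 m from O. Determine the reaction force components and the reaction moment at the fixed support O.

ΣF_x = 0: O_x = 0.
ΣF_y = 0: O_y − 20 = 0 → O_y = 20.00 kN.
ΣM about O: M_O − 20·2.3 = 0 → M_O = 46.00 kN·m.

O_x = 0, O_y = 20.00 kN, M_O = 46.00 kN·m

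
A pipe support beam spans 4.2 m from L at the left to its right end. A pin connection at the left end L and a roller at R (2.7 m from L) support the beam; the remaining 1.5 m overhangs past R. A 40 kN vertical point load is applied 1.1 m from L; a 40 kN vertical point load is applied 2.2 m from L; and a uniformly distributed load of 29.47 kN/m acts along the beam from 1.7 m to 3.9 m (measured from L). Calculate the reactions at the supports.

L_x = 0, L_y = 28.71 kN, R_y = 116.1 kN

Resultant of the distributed load: 29.47 × 2.2 = 64.834 kN at 2.8 m from L.
Taking moments about L: R_y·2.7 − 40·1.1 − 40·2.2 − (29.47·2.2)·2.8 = 0 → R_y = 313.5352/2.7 = 116.124 ≈ 116.1 kN.
ΣF_y = 0: L_y + 116.124 − 40 − 40 − 29.47·2.2 = 0 → L_y = 28.71 kN.
ΣF_x = 0: no horizontal applied forces, so L_x = 0.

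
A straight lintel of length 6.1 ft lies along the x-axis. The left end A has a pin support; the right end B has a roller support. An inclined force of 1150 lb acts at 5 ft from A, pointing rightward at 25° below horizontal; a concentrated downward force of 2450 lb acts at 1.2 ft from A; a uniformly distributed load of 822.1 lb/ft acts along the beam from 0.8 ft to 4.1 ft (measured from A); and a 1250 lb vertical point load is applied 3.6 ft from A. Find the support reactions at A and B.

A_x = -1042 lb, A_y = 4191 lb, B_y = 2708 lb

Resultant of the distributed load: 822.1 × 3.3 = 2712.93 lb at 2.45 ft from A.
ΣM about A: B_y·6.1 − 1150·sin25°·5 − 2450·1.2 − (822.1·3.3)·2.45 − 1250·3.6 = 0 → B_y = 16516.7/6.1 = 2707.66 ≈ 2708 lb.
ΣF_y = 0: A_y + 2707.66 − 1150·sin25° − 2450 − 822.1·3.3 − 1250 = 0 → A_y = 4191 lb.
ΣF_x = 0: A_x + 1150·cos25° = 0 → A_x = -1042 lb.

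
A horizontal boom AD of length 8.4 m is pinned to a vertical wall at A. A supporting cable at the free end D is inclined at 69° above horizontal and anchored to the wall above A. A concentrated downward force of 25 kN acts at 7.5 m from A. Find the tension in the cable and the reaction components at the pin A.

T = 23.91 kN, A_x = 8.568 kN, A_y = 2.679 kN

ΣM about A: T·sin69°·8.4 − 25·7.5 = 0 → T = 187.5/(8.4·0.93358) = 23.9095 ≈ 23.91 kN.
ΣF_x = 0: A_x − T·cos69° = 0 → A_x = 23.9095 × 0.358368 = 8.568 kN.
ΣF_y = 0: A_y + T·sin69° − 25 = 0 → A_y = 25 − 23.9095 × 0.93358 = 2.679 kN.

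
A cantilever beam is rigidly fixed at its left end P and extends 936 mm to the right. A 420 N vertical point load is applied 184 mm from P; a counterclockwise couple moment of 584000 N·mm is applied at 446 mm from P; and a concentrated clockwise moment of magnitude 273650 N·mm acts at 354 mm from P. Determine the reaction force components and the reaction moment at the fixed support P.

ΣF_x = 0: P_x = 0.
ΣF_y = 0: P_y − 420 = 0 → P_y = 420.0 N.
ΣM about P: M_P − 420·184 + 584000 − 273650 = 0 → M_P = -233100 N·mm.

P_x = 0, P_y = 420.0 N, M_P = -233100 N·mm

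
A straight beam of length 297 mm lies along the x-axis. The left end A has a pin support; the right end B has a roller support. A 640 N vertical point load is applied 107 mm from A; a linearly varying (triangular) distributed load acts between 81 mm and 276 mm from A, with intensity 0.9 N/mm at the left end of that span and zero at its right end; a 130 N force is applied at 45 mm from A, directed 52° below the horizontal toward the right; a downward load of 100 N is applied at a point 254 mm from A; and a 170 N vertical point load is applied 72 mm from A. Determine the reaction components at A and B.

A_x = -80.04 N, A_y = 684.2 N, B_y = 416.0 N

Resultant of the triangular load: ½ × 0.9 × 195 = 87.75 N, acting at 146 mm from A (one-third of the span from the peak).
Taking moments about A: B_y·297 − 640·107 − (½·0.9·195)·146 − 130·sin52°·45 − 100·254 − 170·72 = 0 → B_y = 123541/297 = 415.963 ≈ 416.0 N.
ΣF_y = 0: A_y + 415.963 − 640 − ½·0.9·195 − 130·sin52° − 100 − 170 = 0 → A_y = 684.2 N.
ΣF_x = 0: A_x + 130·cos52° = 0 → A_x = -80.04 N.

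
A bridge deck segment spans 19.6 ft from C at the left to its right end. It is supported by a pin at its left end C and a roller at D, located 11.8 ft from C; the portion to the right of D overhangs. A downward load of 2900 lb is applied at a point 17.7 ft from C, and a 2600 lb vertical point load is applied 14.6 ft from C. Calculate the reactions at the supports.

C_x = 0, C_y = -2067 lb, D_y = 7567 lb

Moments about C: D_y·11.8 − 2900·17.7 − 2600·14.6 = 0 → D_y = 89290/11.8 = 7566.95 ≈ 7567 lb.
ΣF_y = 0: C_y + 7566.95 − 2900 − 2600 = 0 → C_y = -2067 lb.
ΣF_x = 0: no horizontal applied forces, so C_x = 0.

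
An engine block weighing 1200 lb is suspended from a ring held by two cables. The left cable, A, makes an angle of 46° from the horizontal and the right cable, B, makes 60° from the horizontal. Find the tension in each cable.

T_A = 624.2 lb, T_B = 867.2 lb

ΣF_x = 0: −T_A·cos46° + T_B·cos60° = 0 → T_B = 1.38932·T_A.
ΣF_y = 0: T_A·sin46° + T_B·sin60° = 1200.
Substitute: T_A·(0.71934 + 1.38932·0.866025) = 1200 → T_A = 624.179 ≈ 624.2 lb.
Then T_B = 1.38932 × 624.179 = 867.2 lb.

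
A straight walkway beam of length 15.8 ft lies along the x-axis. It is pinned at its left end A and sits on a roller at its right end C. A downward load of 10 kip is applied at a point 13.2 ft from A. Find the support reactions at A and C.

A_x = 0, A_y = 1.646 kip, C_y = 8.354 kip

Moments about A: C_y·15.8 − 10·13.2 = 0 → C_y = 132/15.8 = 8.35443 ≈ 8.354 kip.
ΣF_y = 0: A_y + 8.35443 − 10 = 0 → A_y = 1.646 kip.
ΣF_x = 0: no horizontal applied forces, so A_x = 0.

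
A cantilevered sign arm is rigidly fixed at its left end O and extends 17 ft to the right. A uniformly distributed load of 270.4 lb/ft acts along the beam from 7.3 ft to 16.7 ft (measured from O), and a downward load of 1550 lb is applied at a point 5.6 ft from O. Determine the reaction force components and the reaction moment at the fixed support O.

Resultant of the distributed load: 270.4 × 9.4 = 2541.76 lb at 12 ft from O.
ΣF_x = 0: O_x = 0.
ΣF_y = 0: O_y − 270.4·9.4 − 1550 = 0 → O_y = 4092 lb.
ΣM about O: M_O − (270.4·9.4)·12 − 1550·5.6 = 0 → M_O = 39180 lb·ft.

O_x = 0, O_y = 4092 lb, M_O = 39180 lb·ft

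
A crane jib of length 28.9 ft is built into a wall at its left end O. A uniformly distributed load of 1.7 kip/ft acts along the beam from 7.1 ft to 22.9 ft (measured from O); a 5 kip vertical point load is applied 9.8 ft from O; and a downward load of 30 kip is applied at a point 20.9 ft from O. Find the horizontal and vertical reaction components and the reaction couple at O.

O_x = 0, O_y = 61.86 kip, M_O = 1079 kip·ft

Resultant of the distributed load: 1.7 × 15.8 = 26.86 kip at 15 ft from O.
ΣF_x = 0: O_x = 0.
ΣF_y = 0: O_y − 1.7·15.8 − 5 − 30 = 0 → O_y = 61.86 kip.
ΣM about O: M_O − (1.7·15.8)·15 − 5·9.8 − 30·20.9 = 0 → M_O = 1079 kip·ft.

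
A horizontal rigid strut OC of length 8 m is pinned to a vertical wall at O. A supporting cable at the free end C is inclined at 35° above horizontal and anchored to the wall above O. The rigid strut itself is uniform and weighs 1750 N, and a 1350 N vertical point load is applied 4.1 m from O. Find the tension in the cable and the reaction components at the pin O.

ΣM about O: T·sin35°·8 − 1750·4 − 1350·4.1 = 0 → T = 12535/(8·0.573576) = 2731.77 ≈ 2732 N.
ΣF_x = 0: O_x − T·cos35° = 0 → O_x = 2731.77 × 0.819152 = 2238 N.
ΣF_y = 0: O_y + T·sin35° − 1750 − 1350 = 0 → O_y = 3100 − 2731.77 × 0.573576 = 1533 N.

T = 2732 N, O_x = 2238 N, O_y = 1533 N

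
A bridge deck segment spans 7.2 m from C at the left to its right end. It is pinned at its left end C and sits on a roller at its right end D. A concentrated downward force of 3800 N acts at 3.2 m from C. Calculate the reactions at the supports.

Moments about C: D_y·7.2 − 3800·3.2 = 0 → D_y = 12160/7.2 = 1688.89 ≈ 1689 N.
ΣF_y = 0: C_y + 1688.89 − 3800 = 0 → C_y = 2111 N.
ΣF_x = 0: no horizontal applied forces, so C_x = 0.

C_x = 0, C_y = 2111 N, D_y = 1689 N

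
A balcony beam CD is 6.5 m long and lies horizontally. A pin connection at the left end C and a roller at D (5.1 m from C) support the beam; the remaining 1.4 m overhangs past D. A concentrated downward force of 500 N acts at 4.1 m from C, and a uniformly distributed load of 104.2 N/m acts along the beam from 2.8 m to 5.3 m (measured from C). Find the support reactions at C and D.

C_x = 0, C_y = 151.7 N, D_y = 608.8 N

Resultant of the distributed load: 104.2 × 2.5 = 260.5 N at 4.05 m from C.
Moments about C: D_y·5.1 − 500·4.1 − (104.2·2.5)·4.05 = 0 → D_y = 3105.025/5.1 = 608.828 ≈ 608.8 N.
ΣF_y = 0: C_y + 608.828 − 500 − 104.2·2.5 = 0 → C_y = 151.7 N.
ΣF_x = 0: no horizontal applied forces, so C_x = 0.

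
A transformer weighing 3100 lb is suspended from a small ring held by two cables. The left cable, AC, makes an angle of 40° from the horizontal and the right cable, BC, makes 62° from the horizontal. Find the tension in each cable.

ΣF_x = 0: −T_AC·cos40° + T_BC·cos62° = 0 → T_BC = 1.63172·T_AC.
ΣF_y = 0: T_AC·sin40° + T_BC·sin62° = 3100.
Substitute: T_AC·(0.642788 + 1.63172·0.882948) = 3100 → T_AC = 1487.87 ≈ 1488 lb.
Then T_BC = 1.63172 × 1487.87 = 2428 lb.

T_AC = 1488 lb, T_BC = 2428 lb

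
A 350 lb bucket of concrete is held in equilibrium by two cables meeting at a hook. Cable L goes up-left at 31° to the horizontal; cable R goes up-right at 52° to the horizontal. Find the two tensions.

ΣF_x = 0: −T_L·cos31° + T_R·cos52° = 0 → T_R = 1.39227·T_L.
ΣF_y = 0: T_L·sin31° + T_R·sin52° = 350.
Substitute: T_L·(0.515038 + 1.39227·0.788011) = 350 → T_L = 217.1 lb.
Then T_R = 1.39227 × 217.1 = 302.3 lb.

T_L = 217.1 lb, T_R = 302.3 lb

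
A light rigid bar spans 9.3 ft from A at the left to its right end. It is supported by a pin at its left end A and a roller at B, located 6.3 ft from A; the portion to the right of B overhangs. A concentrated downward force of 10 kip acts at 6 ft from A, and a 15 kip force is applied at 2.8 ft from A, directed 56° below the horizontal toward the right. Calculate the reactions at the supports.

Taking moments about A: B_y·6.3 − 10·6 − 15·sin56°·2.8 = 0 → B_y = 94.8196/6.3 = 15.0507 ≈ 15.05 kip.
ΣF_y = 0: A_y + 15.0507 − 10 − 15·sin56° = 0 → A_y = 7.385 kip.
ΣF_x = 0: A_x + 15·cos56° = 0 → A_x = -8.388 kip.

A_x = -8.388 kip, A_y = 7.385 kip, B_y = 15.05 kip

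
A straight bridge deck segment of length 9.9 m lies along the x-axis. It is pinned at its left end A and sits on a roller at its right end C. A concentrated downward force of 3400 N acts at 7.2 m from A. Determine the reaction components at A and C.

A_x = 0, A_y = 927.3 N, C_y = 2473 N

Moments about A: C_y·9.9 − 3400·7.2 = 0 → C_y = 24480/9.9 = 2472.73 ≈ 2473 N.
ΣF_y = 0: A_y + 2472.73 − 3400 = 0 → A_y = 927.3 N.
ΣF_x = 0: no horizontal applied forces, so A_x = 0.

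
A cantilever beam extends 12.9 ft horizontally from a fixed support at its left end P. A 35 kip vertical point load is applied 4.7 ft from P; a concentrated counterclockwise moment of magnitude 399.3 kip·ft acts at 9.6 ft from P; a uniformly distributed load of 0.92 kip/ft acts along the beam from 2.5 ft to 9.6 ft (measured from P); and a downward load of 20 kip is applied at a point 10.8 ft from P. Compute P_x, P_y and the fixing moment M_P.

Resultant of the distributed load: 0.92 × 7.1 = 6.532 kip at 6.05 ft from P.
ΣF_x = 0: P_x = 0.
ΣF_y = 0: P_y − 35 − 0.92·7.1 − 20 = 0 → P_y = 61.53 kip.
ΣM about P: M_P − 35·4.7 + 399.3 − (0.92·7.1)·6.05 − 20·10.8 = 0 → M_P = 20.72 kip·ft.

P_x = 0, P_y = 61.53 kip, M_P = 20.72 kip·ft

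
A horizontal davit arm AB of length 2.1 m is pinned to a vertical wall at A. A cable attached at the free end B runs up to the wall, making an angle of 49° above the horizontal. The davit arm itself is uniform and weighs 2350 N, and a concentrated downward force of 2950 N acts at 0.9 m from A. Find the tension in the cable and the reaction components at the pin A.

T = 3232 N, A_x = 2120 N, A_y = 2861 N

ΣM about A: T·sin49°·2.1 − 2350·1.05 − 2950·0.9 = 0 → T = 5122.5/(2.1·0.75471) = 3232.08 ≈ 3232 N.
ΣF_x = 0: A_x − T·cos49° = 0 → A_x = 3232.08 × 0.656059 = 2120 N.
ΣF_y = 0: A_y + T·sin49° − 2350 − 2950 = 0 → A_y = 5300 − 3232.08 × 0.75471 = 2861 N.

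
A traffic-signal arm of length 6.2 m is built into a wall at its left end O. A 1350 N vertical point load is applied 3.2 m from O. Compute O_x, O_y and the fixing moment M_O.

O_x = 0, O_y = 1350 N, M_O = 4320 N·m

ΣF_x = 0: O_x = 0.
ΣF_y = 0: O_y − 1350 = 0 → O_y = 1350 N.
ΣM about O: M_O − 1350·3.2 = 0 → M_O = 4320 N·m.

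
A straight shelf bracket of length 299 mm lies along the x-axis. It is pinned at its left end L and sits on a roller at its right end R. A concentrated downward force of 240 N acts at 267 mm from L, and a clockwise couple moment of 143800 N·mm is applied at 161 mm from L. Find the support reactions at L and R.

ΣM about L: R_y·299 − 240·267 − 143800 = 0 → R_y = 207880/299 = 695.251 ≈ 695.3 N.
ΣF_y = 0: L_y + 695.251 − 240 = 0 → L_y = -455.3 N.
ΣF_x = 0: no horizontal applied forces, so L_x = 0.

L_x = 0, L_y = -455.3 N, R_y = 695.3 N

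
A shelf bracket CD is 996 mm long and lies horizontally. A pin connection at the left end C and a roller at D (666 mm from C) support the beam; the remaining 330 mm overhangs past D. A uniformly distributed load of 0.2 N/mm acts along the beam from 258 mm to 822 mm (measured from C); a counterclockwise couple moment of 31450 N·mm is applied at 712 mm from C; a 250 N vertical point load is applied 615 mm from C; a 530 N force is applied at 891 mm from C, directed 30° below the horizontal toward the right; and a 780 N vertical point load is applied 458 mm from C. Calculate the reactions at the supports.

Resultant of the distributed load: 0.2 × 564 = 112.8 N at 540 mm from C.
ΣM about C: D_y·666 − (0.2·564)·540 + 31450 − 250·615 − 530·sin30°·891 − 780·458 = 0 → D_y = 776567/666 = 1166.02 ≈ 1166 N.
ΣF_y = 0: C_y + 1166.02 − 0.2·564 − 250 − 530·sin30° − 780 = 0 → C_y = 241.8 N.
ΣF_x = 0: C_x + 530·cos30° = 0 → C_x = -459.0 N.

C_x = -459.0 N, C_y = 241.8 N, D_y = 1166 N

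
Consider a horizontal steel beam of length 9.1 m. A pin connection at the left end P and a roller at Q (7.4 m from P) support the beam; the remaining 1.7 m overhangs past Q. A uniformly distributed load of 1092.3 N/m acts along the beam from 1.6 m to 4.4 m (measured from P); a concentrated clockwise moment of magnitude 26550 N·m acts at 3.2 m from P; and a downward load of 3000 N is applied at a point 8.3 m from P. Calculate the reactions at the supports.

P_x = 0, P_y = -2134 N, Q_y = 8193 N

Resultant of the distributed load: 1092.3 × 2.8 = 3058.44 N at 3 m from P.
Moments about P: Q_y·7.4 − (1092.3·2.8)·3 − 26550 − 3000·8.3 = 0 → Q_y = 60625.32/7.4 = 8192.61 ≈ 8193 N.
ΣF_y = 0: P_y + 8192.61 − 1092.3·2.8 − 3000 = 0 → P_y = -2134 N.
ΣF_x = 0: no horizontal applied forces, so P_x = 0.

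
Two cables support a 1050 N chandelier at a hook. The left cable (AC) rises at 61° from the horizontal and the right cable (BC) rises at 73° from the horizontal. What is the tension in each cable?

T_AC = 426.8 N, T_BC = 707.7 N

ΣF_x = 0: −T_AC·cos61° + T_BC·cos73° = 0 → T_BC = 1.6582·T_AC.
ΣF_y = 0: T_AC·sin61° + T_BC·sin73° = 1050.
Substitute: T_AC·(0.87462 + 1.6582·0.956305) = 1050 → T_AC = 426.766 ≈ 426.8 N.
Then T_BC = 1.6582 × 426.766 = 707.7 N.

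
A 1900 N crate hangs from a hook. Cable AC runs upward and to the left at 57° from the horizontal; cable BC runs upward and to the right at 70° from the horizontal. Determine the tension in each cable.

T_AC = 813.7 N, T_BC = 1296 N

ΣF_x = 0: −T_AC·cos57° + T_BC·cos70° = 0 → T_BC = 1.59242·T_AC.
ΣF_y = 0: T_AC·sin57° + T_BC·sin70° = 1900.
Substitute: T_AC·(0.838671 + 1.59242·0.939693) = 1900 → T_AC = 813.685 ≈ 813.7 N.
Then T_BC = 1.59242 × 813.685 = 1296 N.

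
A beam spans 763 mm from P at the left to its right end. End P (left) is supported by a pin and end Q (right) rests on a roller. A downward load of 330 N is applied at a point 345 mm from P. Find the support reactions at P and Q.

Moments about P: Q_y·763 − 330·345 = 0 → Q_y = 113850/763 = 149.214 ≈ 149.2 N.
ΣF_y = 0: P_y + 149.214 − 330 = 0 → P_y = 180.8 N.
ΣF_x = 0: no horizontal applied forces, so P_x = 0.

P_x = 0, P_y = 180.8 N, Q_y = 149.2 N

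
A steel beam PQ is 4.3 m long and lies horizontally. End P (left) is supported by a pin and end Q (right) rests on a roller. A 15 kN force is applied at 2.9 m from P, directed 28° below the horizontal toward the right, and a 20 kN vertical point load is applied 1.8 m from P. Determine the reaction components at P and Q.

ΣM about P: Q_y·4.3 − 15·sin28°·2.9 − 20·1.8 = 0 → Q_y = 56.422/4.3 = 13.1214 ≈ 13.12 kN.
ΣF_y = 0: P_y + 13.1214 − 15·sin28° − 20 = 0 → P_y = 13.92 kN.
ΣF_x = 0: P_x + 15·cos28° = 0 → P_x = -13.24 kN.

P_x = -13.24 kN, P_y = 13.92 kN, Q_y = 13.12 kN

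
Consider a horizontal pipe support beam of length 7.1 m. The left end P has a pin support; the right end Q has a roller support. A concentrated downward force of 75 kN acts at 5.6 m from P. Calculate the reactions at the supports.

P_x = 0, P_y = 15.85 kN, Q_y = 59.15 kN

ΣM about P: Q_y·7.1 − 75·5.6 = 0 → Q_y = 420/7.1 = 59.1549 ≈ 59.15 kN.
ΣF_y = 0: P_y + 59.1549 − 75 = 0 → P_y = 15.85 kN.
ΣF_x = 0: no horizontal applied forces, so P_x = 0.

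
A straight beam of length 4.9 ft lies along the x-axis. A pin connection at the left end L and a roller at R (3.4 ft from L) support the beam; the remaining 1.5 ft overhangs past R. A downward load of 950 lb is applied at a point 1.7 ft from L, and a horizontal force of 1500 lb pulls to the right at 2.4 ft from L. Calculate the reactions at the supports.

Taking moments about L: R_y·3.4 − 950·1.7 = 0 → R_y = 1615/3.4 = 475.0 lb.
ΣF_y = 0: L_y + 475 − 950 = 0 → L_y = 475.0 lb.
ΣF_x = 0: L_x + 1500 = 0 → L_x = -1500 lb.

L_x = -1500 lb, L_y = 475.0 lb, R_y = 475.0 lb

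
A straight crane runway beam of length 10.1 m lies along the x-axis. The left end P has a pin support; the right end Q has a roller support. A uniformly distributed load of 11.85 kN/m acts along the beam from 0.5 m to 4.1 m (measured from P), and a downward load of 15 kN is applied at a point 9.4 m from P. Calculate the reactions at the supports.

P_x = 0, P_y = 33.98 kN, Q_y = 23.68 kN

Resultant of the distributed load: 11.85 × 3.6 = 42.66 kN at 2.3 m from P.
Moments about P: Q_y·10.1 − (11.85·3.6)·2.3 − 15·9.4 = 0 → Q_y = 239.118/10.1 = 23.675 ≈ 23.68 kN.
ΣF_y = 0: P_y + 23.675 − 11.85·3.6 − 15 = 0 → P_y = 33.98 kN.
ΣF_x = 0: no horizontal applied forces, so P_x = 0.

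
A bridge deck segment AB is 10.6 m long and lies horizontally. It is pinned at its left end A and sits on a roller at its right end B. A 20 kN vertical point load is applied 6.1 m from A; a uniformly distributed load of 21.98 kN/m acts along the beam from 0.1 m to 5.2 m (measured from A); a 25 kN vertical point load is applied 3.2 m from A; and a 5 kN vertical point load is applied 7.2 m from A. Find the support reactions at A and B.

Resultant of the distributed load: 21.98 × 5.1 = 112.098 kN at 2.65 m from A.
Taking moments about A: B_y·10.6 − 20·6.1 − (21.98·5.1)·2.65 − 25·3.2 − 5·7.2 = 0 → B_y = 535.0597/10.6 = 50.4773 ≈ 50.48 kN.
ΣF_y = 0: A_y + 50.4773 − 20 − 21.98·5.1 − 25 − 5 = 0 → A_y = 111.6 kN.
ΣF_x = 0: no horizontal applied forces, so A_x = 0.

A_x = 0, A_y = 111.6 kN, B_y = 50.48 kN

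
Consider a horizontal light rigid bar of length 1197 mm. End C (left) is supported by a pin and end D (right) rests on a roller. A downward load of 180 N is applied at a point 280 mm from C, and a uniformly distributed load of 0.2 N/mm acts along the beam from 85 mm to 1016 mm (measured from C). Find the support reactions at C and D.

C_x = 0, C_y = 238.5 N, D_y = 127.7 N

Resultant of the distributed load: 0.2 × 931 = 186.2 N at 550.5 mm from C.
ΣM about C: D_y·1197 − 180·280 − (0.2·931)·550.5 = 0 → D_y = 152903.1/1197 = 127.739 ≈ 127.7 N.
ΣF_y = 0: C_y + 127.739 − 180 − 0.2·931 = 0 → C_y = 238.5 N.
ΣF_x = 0: no horizontal applied forces, so C_x = 0.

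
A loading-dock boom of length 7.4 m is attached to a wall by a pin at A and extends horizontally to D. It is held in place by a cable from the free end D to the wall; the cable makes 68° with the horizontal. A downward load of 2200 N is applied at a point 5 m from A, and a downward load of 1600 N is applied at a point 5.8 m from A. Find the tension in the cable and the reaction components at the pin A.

T = 2956 N, A_x = 1107 N, A_y = 1059 N

ΣM about A: T·sin68°·7.4 − 2200·5 − 1600·5.8 = 0 → T = 20280/(7.4·0.927184) = 2955.77 ≈ 2956 N.
ΣF_x = 0: A_x − T·cos68° = 0 → A_x = 2955.77 × 0.374607 = 1107 N.
ΣF_y = 0: A_y + T·sin68° − 2200 − 1600 = 0 → A_y = 3800 − 2955.77 × 0.927184 = 1059 N.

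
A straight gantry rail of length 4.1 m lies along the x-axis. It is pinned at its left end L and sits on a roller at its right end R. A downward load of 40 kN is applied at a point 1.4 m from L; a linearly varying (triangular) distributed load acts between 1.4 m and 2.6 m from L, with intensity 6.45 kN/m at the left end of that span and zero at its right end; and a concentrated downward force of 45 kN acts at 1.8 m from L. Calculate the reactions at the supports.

L_x = 0, L_y = 53.76 kN, R_y = 35.11 kN

Resultant of the triangular load: ½ × 6.45 × 1.2 = 3.87 kN, acting at 1.8 m from L (one-third of the span from the peak).
ΣM about L: R_y·4.1 − 40·1.4 − (½·6.45·1.2)·1.8 − 45·1.8 = 0 → R_y = 143.966/4.1 = 35.1137 ≈ 35.11 kN.
ΣF_y = 0: L_y + 35.1137 − 40 − ½·6.45·1.2 − 45 = 0 → L_y = 53.76 kN.
ΣF_x = 0: no horizontal applied forces, so L_x = 0.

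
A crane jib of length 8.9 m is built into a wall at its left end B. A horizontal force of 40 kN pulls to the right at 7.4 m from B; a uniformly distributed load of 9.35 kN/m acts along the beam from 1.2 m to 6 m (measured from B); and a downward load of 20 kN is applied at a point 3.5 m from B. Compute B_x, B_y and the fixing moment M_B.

B_x = -40.00 kN, B_y = 64.88 kN, M_B = 231.6 kN·m

Resultant of the distributed load: 9.35 × 4.8 = 44.88 kN at 3.6 m from B.
ΣF_x = 0: B_x + 40 = 0 → B_x = -40.00 kN.
ΣF_y = 0: B_y − 9.35·4.8 − 20 = 0 → B_y = 64.88 kN.
ΣM about B: M_B − (9.35·4.8)·3.6 − 20·3.5 = 0 → M_B = 231.6 kN·m.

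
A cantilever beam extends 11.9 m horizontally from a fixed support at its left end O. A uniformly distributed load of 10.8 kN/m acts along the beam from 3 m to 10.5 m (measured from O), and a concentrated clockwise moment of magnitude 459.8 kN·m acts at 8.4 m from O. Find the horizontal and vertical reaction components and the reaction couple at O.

Resultant of the distributed load: 10.8 × 7.5 = 81 kN at 6.75 m from O.
ΣF_x = 0: O_x = 0.
ΣF_y = 0: O_y − 10.8·7.5 = 0 → O_y = 81.00 kN.
ΣM about O: M_O − (10.8·7.5)·6.75 − 459.8 = 0 → M_O = 1007 kN·m.

O_x = 0, O_y = 81.00 kN, M_O = 1007 kN·m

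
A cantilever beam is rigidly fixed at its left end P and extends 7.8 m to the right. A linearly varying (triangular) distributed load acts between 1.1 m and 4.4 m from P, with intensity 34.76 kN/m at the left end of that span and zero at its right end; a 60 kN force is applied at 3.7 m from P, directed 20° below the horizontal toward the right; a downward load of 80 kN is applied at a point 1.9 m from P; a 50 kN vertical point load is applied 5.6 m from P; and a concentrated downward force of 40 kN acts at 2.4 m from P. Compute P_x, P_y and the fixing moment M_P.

P_x = -56.38 kN, P_y = 247.9 kN, M_P = 730.1 kN·m

Resultant of the triangular load: ½ × 34.76 × 3.3 = 57.354 kN, acting at 2.2 m from P (one-third of the span from the peak).
ΣF_x = 0: P_x + 60·cos20° = 0 → P_x = -56.38 kN.
ΣF_y = 0: P_y − ½·34.76·3.3 − 60·sin20° − 80 − 50 − 40 = 0 → P_y = 247.9 kN.
ΣM about P: M_P − (½·34.76·3.3)·2.2 − 60·sin20°·3.7 − 80·1.9 − 50·5.6 − 40·2.4 = 0 → M_P = 730.1 kN·m.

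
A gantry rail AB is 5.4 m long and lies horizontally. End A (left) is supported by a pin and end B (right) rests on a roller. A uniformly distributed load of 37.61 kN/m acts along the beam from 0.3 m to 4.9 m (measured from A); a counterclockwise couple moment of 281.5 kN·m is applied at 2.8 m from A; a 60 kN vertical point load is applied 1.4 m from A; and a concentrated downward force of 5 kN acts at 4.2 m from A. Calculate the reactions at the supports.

Resultant of the distributed load: 37.61 × 4.6 = 173.006 kN at 2.6 m from A.
Moments about A: B_y·5.4 − (37.61·4.6)·2.6 + 281.5 − 60·1.4 − 5·4.2 = 0 → B_y = 273.3156/5.4 = 50.614 ≈ 50.61 kN.
ΣF_y = 0: A_y + 50.614 − 37.61·4.6 − 60 − 5 = 0 → A_y = 187.4 kN.
ΣF_x = 0: no horizontal applied forces, so A_x = 0.

A_x = 0, A_y = 187.4 kN, B_y = 50.61 kN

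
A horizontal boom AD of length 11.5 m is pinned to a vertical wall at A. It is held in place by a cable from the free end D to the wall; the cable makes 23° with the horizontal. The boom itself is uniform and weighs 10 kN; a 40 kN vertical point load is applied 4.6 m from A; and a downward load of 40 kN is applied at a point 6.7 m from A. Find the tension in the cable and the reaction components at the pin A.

T = 113.4 kN, A_x = 104.4 kN, A_y = 45.70 kN

ΣM about A: T·sin23°·11.5 − 10·5.75 − 40·4.6 − 40·6.7 = 0 → T = 509.5/(11.5·0.390731) = 113.388 ≈ 113.4 kN.
ΣF_x = 0: A_x − T·cos23° = 0 → A_x = 113.388 × 0.920505 = 104.4 kN.
ΣF_y = 0: A_y + T·sin23° − 10 − 40 − 40 = 0 → A_y = 90 − 113.388 × 0.390731 = 45.70 kN.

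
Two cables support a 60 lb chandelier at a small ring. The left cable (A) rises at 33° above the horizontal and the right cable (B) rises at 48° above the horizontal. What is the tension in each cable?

ΣF_x = 0: −T_A·cos33° + T_B·cos48° = 0 → T_B = 1.25337·T_A.
ΣF_y = 0: T_A·sin33° + T_B·sin48° = 60.
Substitute: T_A·(0.544639 + 1.25337·0.743145) = 60 → T_A = 40.6484 ≈ 40.65 lb.
Then T_B = 1.25337 × 40.6484 = 50.95 lb.

T_A = 40.65 lb, T_B = 50.95 lb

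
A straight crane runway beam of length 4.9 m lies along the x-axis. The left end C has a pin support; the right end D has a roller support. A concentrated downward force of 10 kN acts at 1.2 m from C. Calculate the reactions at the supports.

C_x = 0, C_y = 7.551 kN, D_y = 2.449 kN

Moments about C: D_y·4.9 − 10·1.2 = 0 → D_y = 12/4.9 = 2.44898 ≈ 2.449 kN.
ΣF_y = 0: C_y + 2.44898 − 10 = 0 → C_y = 7.551 kN.
ΣF_x = 0: no horizontal applied forces, so C_x = 0.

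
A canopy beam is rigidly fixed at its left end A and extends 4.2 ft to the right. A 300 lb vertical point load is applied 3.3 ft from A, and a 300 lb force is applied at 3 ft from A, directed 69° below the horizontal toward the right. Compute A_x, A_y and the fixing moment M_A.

ΣF_x = 0: A_x + 300·cos69° = 0 → A_x = -107.5 lb.
ΣF_y = 0: A_y − 300 − 300·sin69° = 0 → A_y = 580.1 lb.
ΣM about A: M_A − 300·3.3 − 300·sin69°·3 = 0 → M_A = 1830 lb·ft.

A_x = -107.5 lb, A_y = 580.1 lb, M_A = 1830 lb·ft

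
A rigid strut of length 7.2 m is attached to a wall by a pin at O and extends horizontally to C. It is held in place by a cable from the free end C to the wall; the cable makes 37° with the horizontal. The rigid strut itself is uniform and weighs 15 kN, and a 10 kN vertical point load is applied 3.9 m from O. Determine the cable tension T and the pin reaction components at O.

T = 21.46 kN, O_x = 17.14 kN, O_y = 12.08 kN

ΣM about O: T·sin37°·7.2 − 15·3.6 − 10·3.9 = 0 → T = 93/(7.2·0.601815) = 21.4629 ≈ 21.46 kN.
ΣF_x = 0: O_x − T·cos37° = 0 → O_x = 21.4629 × 0.798636 = 17.14 kN.
ΣF_y = 0: O_y + T·sin37° − 15 − 10 = 0 → O_y = 25 − 21.4629 × 0.601815 = 12.08 kN.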